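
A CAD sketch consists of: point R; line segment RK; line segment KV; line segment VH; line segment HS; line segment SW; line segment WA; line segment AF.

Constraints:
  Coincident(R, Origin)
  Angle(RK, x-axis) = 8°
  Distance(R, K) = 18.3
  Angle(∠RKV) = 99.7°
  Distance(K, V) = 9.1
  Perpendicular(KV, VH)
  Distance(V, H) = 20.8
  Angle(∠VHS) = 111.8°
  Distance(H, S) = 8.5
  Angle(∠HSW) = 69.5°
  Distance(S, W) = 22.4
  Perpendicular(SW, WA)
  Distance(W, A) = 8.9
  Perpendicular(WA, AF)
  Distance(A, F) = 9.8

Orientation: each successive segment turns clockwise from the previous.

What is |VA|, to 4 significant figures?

1.449

R is at the origin; RK runs at 8.0° with length 18.3, so K = (18.12, 2.547). ∠RKV = 99.7° gives KV at -72.30° from the x-axis; with |KV| = 9.1, V = (20.89, -6.122). The perpendicularity gives VH at right angles to KV, so VH runs at -162.3°; with |VH| = 20.8, H = (1.073, -12.45). ∠VHS = 111.8° gives HS at 129.5° from the x-axis; with |HS| = 8.5, S = (-4.333, -5.887). ∠HSW = 69.5° gives SW at 19.00° from the x-axis; with |SW| = 22.4, W = (16.85, 1.405). SW ⟂ WA, so WA runs at -71.00°; with |WA| = 8.9, A = (19.74, -7.010). Then |VA| = |A − V| = 1.449.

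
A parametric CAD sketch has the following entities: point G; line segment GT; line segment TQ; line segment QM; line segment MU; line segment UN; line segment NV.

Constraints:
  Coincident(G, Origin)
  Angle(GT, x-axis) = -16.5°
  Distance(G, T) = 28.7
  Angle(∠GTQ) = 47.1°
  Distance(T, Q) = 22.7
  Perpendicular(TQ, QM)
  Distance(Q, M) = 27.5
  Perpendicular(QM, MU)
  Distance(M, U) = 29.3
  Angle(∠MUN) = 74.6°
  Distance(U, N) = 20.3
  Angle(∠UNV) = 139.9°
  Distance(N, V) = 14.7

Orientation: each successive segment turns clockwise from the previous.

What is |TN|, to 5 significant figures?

8.0205

QM ⟂ MU, so MU runs at 30.600°; with |MU| = 29.3, U = (19.200, 18.879). ∠MUN = 74.6° gives UN at -74.800° from the x-axis; with |UN| = 20.3, N = (24.523, -0.71100). Then |TN| = |N − T| = 8.0205.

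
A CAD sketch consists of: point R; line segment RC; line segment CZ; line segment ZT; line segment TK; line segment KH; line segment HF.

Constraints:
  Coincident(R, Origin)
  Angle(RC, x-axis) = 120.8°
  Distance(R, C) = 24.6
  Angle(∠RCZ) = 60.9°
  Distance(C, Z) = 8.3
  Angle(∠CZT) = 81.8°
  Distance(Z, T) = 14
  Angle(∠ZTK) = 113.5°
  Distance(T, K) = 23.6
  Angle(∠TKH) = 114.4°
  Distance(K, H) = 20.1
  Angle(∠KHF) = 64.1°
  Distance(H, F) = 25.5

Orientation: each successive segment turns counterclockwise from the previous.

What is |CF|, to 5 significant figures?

4.7659

∠TKH = 114.4° gives KH at 110.20° from the x-axis; with |KH| = 20.1, H = (6.0942, 44.162). ∠KHF = 64.1° gives HF at -133.90° from the x-axis; with |HF| = 25.5, F = (-11.588, 25.788). Then |CF| = |F − C| = 4.7659.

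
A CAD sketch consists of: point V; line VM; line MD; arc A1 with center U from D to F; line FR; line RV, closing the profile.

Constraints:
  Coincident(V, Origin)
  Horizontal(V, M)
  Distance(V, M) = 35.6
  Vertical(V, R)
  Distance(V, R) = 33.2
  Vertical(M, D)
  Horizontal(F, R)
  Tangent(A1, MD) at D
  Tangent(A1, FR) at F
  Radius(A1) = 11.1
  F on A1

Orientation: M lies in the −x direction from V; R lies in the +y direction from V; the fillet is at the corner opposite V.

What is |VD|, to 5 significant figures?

41.902

V is at the origin; V and M share the same y with |VM| = 35.6 and M on the −x side, so M = (-35.600, 0.0000). V and R share the same x with |VR| = 33.2 and R on the +y side, so R = (0.0000, 33.200). The virtual corner opposite V is at (-35.600, 33.200). Tangency of A1 to MD means the radius UD is perpendicular to MD and since A1 is tangent to FR there, UF ⟂ FR, with radius 11.1, so the center U sits 11.1 in from both sides at U = (-24.500, 22.100). That places the tangent points at D = (-35.600, 22.100) on MD and F = (-24.500, 33.200) on FR. Then |VD| = |D − V| = 41.902.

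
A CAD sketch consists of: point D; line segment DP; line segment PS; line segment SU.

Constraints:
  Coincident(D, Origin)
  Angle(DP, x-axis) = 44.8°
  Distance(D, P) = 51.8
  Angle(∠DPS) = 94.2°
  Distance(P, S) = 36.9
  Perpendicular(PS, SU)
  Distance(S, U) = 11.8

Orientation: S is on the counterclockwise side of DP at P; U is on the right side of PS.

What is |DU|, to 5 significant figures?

75.387

D is at the origin; DP runs at 44.8° with length 51.8, so P = 51.8·(cos 44.8°, sin 44.8°) = (36.756, 36.500). ∠DPS = 94.2°, so PS runs at 44.8° + (180° − 94.2°) = 130.60° from the x-axis; with |PS| = 36.9, S = P + 36.9·(cos 130.60°, sin 130.60°) = (12.742, 64.517). PS ⟂ SU; with |SU| = 11.8 on the right of PS, U = S + 11.8·(0.75927, 0.65077) = (21.702, 72.196). Then |DU| = |U − D| = 75.387.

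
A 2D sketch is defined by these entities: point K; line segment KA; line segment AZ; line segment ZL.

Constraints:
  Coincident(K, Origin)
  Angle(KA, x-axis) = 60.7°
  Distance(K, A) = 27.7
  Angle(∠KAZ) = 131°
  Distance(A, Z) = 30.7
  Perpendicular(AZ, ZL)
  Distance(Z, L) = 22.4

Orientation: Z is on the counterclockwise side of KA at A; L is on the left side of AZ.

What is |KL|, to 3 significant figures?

48.9

K is at the origin; KA runs at 60.7° with length 27.7, so A = 27.7·(cos 60.7°, sin 60.7°) = (13.6, 24.2). ∠KAZ = 131.0°, so AZ runs at 60.7° + (180° − 131.0°) = 110° from the x-axis; with |AZ| = 30.7, Z = A + 30.7·(cos 110°, sin 110°) = (3.21, 53.1). AZ ⟂ ZL; with |ZL| = 22.4 on the left of AZ, L = Z + 22.4·(-0.941, -0.337) = (-17.9, 45.5). Then |KL| = |L − K| = 48.9.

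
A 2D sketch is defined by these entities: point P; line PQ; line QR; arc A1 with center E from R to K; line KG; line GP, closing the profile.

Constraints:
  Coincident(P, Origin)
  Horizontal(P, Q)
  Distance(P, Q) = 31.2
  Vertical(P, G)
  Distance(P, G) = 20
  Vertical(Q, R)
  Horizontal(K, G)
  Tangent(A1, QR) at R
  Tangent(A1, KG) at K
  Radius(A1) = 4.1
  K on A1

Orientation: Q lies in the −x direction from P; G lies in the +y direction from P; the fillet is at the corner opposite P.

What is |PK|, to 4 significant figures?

33.68

P is at the origin; P and Q share the same y with |PQ| = 31.2 and Q on the −x side, so Q = (-31.20, 0.000). PG is vertical with |PG| = 20.0 and G on the +y side, so G = (0.000, 20.00). The virtual corner opposite P is at (-31.20, 20.00). Since A1 is tangent to QR there, ER ⟂ QR and since A1 is tangent to KG there, EK ⟂ KG, with radius 4.1, so the center E sits 4.1 in from both sides at E = (-27.10, 15.90). That places the tangent points at R = (-31.20, 15.90) on QR and K = (-27.10, 20.00) on KG. Then |PK| = |K − P| = 33.68.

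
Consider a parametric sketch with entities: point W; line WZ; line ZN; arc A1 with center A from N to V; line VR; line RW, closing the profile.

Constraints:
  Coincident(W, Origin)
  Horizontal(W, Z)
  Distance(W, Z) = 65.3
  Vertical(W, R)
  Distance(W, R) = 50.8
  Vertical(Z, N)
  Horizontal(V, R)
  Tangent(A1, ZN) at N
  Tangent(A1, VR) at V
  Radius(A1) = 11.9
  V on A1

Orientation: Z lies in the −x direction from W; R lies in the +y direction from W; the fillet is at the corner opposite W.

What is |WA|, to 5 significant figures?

66.066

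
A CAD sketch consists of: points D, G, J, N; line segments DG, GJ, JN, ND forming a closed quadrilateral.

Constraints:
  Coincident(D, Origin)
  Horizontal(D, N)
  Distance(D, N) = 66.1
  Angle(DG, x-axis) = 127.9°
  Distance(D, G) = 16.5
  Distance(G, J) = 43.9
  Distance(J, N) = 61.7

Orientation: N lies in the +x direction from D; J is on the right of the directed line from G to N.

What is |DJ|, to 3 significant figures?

27.8

D is at the origin; D and N share the same y with |DN| = 66.1 and N in +x, so N = (66.1, 0). DG runs at 127.9° with |DG| = 16.5, so G = (-10.1, 13.0). J is determined by |GJ| = 43.9 and |JN| = 61.7 together: it lies at the intersection of circle(G, 43.9) and circle(N, 61.7). With |GN| = 77.3, the foot of the radical line on GN is 26.5 from G and the perpendicular offset is √(43.9² − 26.5²) = 35.0. Taking the right-of-GN solution: J = (10.1, -25.9).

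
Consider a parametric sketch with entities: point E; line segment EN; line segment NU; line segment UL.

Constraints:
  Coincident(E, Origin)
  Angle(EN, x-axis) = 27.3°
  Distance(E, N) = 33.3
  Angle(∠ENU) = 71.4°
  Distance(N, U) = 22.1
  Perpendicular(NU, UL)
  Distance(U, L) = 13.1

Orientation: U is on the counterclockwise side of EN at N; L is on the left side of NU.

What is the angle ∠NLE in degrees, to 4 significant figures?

88.78°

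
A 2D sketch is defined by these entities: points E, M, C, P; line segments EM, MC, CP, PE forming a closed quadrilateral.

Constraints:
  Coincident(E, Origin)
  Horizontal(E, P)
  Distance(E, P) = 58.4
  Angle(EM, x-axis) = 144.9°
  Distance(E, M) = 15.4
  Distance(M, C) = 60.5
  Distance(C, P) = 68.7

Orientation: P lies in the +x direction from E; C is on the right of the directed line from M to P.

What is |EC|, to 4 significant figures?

48.51

Checks: E = (0.00, 0.00) ✓; |MC| = 60.50 ✓; |CP| = 68.70 ✓.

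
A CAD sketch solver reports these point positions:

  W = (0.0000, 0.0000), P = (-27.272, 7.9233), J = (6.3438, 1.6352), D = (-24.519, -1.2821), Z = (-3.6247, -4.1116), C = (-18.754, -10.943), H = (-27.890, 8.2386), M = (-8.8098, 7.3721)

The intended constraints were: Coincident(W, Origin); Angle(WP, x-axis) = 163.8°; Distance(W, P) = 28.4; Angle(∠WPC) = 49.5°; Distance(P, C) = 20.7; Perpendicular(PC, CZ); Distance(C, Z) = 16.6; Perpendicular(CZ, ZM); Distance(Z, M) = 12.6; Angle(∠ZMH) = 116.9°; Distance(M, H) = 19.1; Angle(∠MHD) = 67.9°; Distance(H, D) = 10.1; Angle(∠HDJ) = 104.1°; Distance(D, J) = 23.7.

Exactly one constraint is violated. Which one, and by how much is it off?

Distance(D, J) = 23.7 — off by 7.30.

W = (0.00, 0.00) ✓; WP at 163.8° ✓; |WP| = 28.40 ✓; ∠WPC = 49.50° ✓; |PC| = 20.70 ✓; ∠(PC, CZ) = 90.00° ✓; |CZ| = 16.60 ✓; ∠(CZ, ZM) = 90.00° ✓; |ZM| = 12.60 ✓; ∠ZMH = 116.9° ✓; |MH| = 19.10 ✓; ∠MHD = 67.90° ✓; |HD| = 10.10 ✓; ∠HDJ = 104.1° ✓; |DJ| = 31.00 ✗.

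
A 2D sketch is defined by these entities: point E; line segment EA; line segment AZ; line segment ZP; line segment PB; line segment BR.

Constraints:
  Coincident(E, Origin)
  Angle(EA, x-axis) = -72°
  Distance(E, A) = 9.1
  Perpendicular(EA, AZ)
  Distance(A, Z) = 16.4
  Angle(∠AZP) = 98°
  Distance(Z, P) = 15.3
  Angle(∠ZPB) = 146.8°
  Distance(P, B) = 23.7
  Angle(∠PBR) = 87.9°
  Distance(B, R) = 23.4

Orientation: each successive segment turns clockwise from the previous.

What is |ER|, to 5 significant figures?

20.824

E is at the origin; EA runs at -72.0° with length 9.1, so A = (2.8121, -8.6546). The perpendicularity gives AZ at right angles to EA, so AZ runs at -162.00°; with |AZ| = 16.4, Z = (-12.785, -13.722). ∠AZP = 98.0° gives ZP at 116.00° from the x-axis; with |ZP| = 15.3, P = (-19.492, 0.029056). ∠ZPB = 146.8° gives PB at 82.800° from the x-axis; with |PB| = 23.7, B = (-16.522, 23.542). ∠PBR = 87.9° gives BR at -9.3000° from the x-axis; with |BR| = 23.4, R = (6.5705, 19.761). Then |ER| = |R − E| = 20.824.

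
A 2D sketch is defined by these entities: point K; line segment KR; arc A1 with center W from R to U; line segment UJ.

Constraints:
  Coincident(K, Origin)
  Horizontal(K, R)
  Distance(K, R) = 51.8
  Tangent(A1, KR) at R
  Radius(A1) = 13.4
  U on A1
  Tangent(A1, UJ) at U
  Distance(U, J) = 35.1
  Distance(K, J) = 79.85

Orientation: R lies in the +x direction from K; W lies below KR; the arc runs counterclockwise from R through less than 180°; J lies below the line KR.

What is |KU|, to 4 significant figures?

46.56

Checks: |WU| = 13.40 ✓; ∠(WU, UJ) = 90.00° ✓; |UJ| = 35.10 ✓; |KJ| = 79.85 ✓.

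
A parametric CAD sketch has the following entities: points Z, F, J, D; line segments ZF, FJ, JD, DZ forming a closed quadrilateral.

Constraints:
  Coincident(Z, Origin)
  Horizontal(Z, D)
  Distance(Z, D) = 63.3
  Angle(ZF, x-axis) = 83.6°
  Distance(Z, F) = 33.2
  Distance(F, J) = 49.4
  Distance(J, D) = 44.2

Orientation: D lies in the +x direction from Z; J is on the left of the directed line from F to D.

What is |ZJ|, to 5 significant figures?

67.422

Checks: |FJ| = 49.40 ✓; |JD| = 44.20 ✓.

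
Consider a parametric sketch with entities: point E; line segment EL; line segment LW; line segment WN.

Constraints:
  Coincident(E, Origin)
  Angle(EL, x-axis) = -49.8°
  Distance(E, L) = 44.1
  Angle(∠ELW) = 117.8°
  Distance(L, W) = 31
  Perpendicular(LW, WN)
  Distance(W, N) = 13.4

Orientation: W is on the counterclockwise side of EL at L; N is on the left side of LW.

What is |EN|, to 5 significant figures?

57.577

E is at the origin; EL runs at -49.8° with length 44.1, so L = 44.1·(cos -49.8°, sin -49.8°) = (28.465, -33.683). ∠ELW = 117.8°, so LW runs at -49.8° + (180° − 117.8°) = 12.400° from the x-axis; with |LW| = 31.0, W = L + 31.0·(cos 12.400°, sin 12.400°) = (58.742, -27.027). The perpendicularity gives WN at right angles to LW; with |WN| = 13.4 on the left of LW, N = W + 13.4·(-0.21474, 0.97667) = (55.864, -13.939). Then |EN| = |N − E| = 57.577.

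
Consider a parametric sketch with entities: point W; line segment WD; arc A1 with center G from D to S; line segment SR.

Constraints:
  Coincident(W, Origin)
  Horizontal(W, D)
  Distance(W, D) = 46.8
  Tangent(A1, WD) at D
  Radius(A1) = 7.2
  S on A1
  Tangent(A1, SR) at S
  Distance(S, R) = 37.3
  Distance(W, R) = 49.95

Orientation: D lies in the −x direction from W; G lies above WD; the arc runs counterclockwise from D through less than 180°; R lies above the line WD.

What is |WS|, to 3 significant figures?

40.2

Checks: |GD| = 7.200 ✓; |GS| = 7.200 ✓; ∠(GS, SR) = 90.00° ✓; |SR| = 37.30 ✓; |WR| = 49.95 ✓.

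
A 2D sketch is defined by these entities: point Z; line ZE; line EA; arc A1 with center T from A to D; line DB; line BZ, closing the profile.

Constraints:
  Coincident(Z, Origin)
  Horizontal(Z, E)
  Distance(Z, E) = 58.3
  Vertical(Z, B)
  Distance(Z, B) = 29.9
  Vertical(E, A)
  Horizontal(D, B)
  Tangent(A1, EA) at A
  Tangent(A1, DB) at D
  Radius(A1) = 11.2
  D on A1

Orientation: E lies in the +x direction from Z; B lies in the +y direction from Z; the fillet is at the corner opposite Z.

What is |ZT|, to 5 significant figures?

50.676

Z is at the origin; Z and E share the same y with |ZE| = 58.3 and E on the +x side, so E = (58.300, 0.0000). Z and B share the same x with |ZB| = 29.9 and B on the +y side, so B = (0.0000, 29.900). The virtual corner opposite Z is at (58.300, 29.900). The tangent condition forces TA to be normal to EA and A1 meets DB tangentially, so TD is at right angles to DB, with radius 11.2, so the center T sits 11.2 in from both sides at T = (47.100, 18.700). Then |ZT| = |T − Z| = 50.676.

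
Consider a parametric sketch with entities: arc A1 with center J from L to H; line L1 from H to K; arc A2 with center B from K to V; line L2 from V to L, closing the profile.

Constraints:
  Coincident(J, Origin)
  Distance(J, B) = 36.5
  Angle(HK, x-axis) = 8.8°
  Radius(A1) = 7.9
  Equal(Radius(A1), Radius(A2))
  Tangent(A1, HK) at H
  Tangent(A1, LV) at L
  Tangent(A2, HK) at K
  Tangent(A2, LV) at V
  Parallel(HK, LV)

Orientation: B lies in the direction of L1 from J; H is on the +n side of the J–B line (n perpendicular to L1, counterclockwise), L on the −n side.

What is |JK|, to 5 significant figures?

37.345

The slot axis is L1's direction at 8.8°, so u = (cos 8.8°, sin 8.8°) = (0.98823, 0.15299) and n = (−sin 8.8°, cos 8.8°) = (-0.15299, 0.98823). J is at the origin and B lies 36.5 along u from J, so B = 36.5·u = (36.070, 5.5840). Tangency of A1 to both parallel lines with radius 7.9 puts H and L at J ± 7.9·n: H = (-1.2086, 7.8070), L = (1.2086, -7.8070). Equal radii place K and V the same way about B: K = B + 7.9·n = (34.862, 13.391), V = B − 7.9·n = (37.279, -2.2230). Then |JK| = |K − J| = 37.345.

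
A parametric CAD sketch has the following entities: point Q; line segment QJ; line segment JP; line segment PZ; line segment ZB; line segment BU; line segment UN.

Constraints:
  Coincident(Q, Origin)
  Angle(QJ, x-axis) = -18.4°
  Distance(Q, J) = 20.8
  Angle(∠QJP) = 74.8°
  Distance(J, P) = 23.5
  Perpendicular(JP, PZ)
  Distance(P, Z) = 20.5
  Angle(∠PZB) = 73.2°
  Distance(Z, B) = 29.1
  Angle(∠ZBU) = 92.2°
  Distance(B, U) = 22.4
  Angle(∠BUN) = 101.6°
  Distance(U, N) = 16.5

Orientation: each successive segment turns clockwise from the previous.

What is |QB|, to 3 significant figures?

12.6

Q is at the origin; QJ runs at -18.4° with length 20.8, so J = (19.7, -6.57). ∠QJP = 74.8° gives JP at -124° from the x-axis; with |JP| = 23.5, P = (6.73, -26.1). JP ⟂ PZ, so PZ runs at 146°; with |PZ| = 20.5, Z = (-10.3, -14.8). ∠PZB = 73.2° gives ZB at 39.6° from the x-axis; with |ZB| = 29.1, B = (12.1, 3.75). Then |QB| = |B − Q| = 12.6.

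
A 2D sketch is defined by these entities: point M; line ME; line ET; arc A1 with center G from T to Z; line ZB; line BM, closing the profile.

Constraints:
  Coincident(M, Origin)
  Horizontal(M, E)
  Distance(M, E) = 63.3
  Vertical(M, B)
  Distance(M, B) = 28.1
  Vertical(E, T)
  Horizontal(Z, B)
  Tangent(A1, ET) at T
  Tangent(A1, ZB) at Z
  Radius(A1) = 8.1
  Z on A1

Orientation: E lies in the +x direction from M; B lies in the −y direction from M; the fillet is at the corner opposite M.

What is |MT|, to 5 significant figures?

66.384

The virtual corner opposite M is at (63.300, -28.100). Since A1 is tangent to ET there, GT ⟂ ET and since A1 is tangent to ZB there, GZ ⟂ ZB, with radius 8.1, so the center G sits 8.1 in from both sides at G = (55.200, -20.000). That places the tangent points at T = (63.300, -20.000) on ET and Z = (55.200, -28.100) on ZB. Then |MT| = |T − M| = 66.384.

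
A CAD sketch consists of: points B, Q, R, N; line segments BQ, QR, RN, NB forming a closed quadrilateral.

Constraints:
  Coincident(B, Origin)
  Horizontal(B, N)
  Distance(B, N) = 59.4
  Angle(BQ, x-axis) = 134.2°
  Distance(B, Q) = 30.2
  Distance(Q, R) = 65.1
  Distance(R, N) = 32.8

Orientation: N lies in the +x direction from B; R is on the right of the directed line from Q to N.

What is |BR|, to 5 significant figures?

35.648

B is at the origin; BN is horizontal with |BN| = 59.4 and N in +x, so N = (59.4, 0). BQ runs at 134.2° with |BQ| = 30.2, so Q = (-21.054, 21.651). R is determined by |QR| = 65.1 and |RN| = 32.8 together: it lies at the intersection of circle(Q, 65.1) and circle(N, 32.8). With |QN| = 83.317, the foot of the radical line on QN is 60.635 from Q and the perpendicular offset is √(65.1² − 60.635²) = 23.694. Taking the right-of-QN solution: R = (31.341, -16.986).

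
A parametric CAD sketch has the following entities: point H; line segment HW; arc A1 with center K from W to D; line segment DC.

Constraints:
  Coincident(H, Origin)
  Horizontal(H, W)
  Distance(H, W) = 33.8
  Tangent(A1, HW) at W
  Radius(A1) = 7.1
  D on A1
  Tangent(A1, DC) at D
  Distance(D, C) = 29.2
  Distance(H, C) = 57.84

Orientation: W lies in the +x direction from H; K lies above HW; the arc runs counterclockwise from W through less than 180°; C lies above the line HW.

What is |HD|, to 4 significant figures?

41.15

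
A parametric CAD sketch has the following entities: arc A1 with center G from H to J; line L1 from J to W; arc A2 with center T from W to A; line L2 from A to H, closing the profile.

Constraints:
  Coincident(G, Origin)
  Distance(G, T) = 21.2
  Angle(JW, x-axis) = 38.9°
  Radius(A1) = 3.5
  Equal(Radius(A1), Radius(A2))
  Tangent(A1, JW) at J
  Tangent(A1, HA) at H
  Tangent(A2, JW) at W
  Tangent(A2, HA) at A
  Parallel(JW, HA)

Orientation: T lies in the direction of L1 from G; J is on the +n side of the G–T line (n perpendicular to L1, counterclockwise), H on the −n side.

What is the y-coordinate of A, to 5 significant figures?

10.589

The slot axis is L1's direction at 38.9°, so u = (cos 38.9°, sin 38.9°) = (0.77824, 0.62796) and n = (−sin 38.9°, cos 38.9°) = (-0.62796, 0.77824). G is at the origin and T lies 21.2 along u from G, so T = 21.2·u = (16.499, 13.313). Tangency of A1 to both parallel lines with radius 3.5 puts J and H at G ± 3.5·n: J = (-2.1979, 2.7239), H = (2.1979, -2.7239). Equal radii place W and A the same way about T: W = T + 3.5·n = (14.301, 16.037), A = T − 3.5·n = (18.697, 10.589). So A.y = 10.589.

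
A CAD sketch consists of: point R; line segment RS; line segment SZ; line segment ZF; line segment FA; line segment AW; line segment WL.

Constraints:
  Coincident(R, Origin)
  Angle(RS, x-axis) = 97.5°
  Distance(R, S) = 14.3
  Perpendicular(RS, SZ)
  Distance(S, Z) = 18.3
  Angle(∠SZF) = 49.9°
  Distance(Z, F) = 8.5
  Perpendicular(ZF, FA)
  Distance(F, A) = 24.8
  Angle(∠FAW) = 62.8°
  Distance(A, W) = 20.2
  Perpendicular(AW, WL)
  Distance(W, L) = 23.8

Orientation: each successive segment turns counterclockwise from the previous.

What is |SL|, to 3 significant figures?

22.2

∠FAW = 62.8° gives AW at 165° from the x-axis; with |AW| = 20.2, W = (-16.5, 29.7). The perpendicularity gives WL at right angles to AW, so WL runs at -105°; with |WL| = 23.8, L = (-22.7, 6.70). Then |SL| = |L − S| = 22.2.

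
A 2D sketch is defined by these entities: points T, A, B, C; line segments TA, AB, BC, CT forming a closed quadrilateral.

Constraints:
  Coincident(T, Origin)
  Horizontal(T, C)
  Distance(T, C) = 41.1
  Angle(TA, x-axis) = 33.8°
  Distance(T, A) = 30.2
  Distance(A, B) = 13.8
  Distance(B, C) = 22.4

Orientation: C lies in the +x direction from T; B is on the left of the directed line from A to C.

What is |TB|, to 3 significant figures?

43.8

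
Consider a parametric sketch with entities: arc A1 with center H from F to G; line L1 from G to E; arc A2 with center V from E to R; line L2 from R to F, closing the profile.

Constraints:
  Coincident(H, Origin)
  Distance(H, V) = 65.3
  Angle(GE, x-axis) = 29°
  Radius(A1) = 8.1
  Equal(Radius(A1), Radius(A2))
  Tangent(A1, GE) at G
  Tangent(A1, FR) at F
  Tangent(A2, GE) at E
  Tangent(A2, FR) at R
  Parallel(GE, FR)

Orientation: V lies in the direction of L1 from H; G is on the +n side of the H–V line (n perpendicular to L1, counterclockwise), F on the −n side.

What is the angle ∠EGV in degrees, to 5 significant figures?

7.0710°

Tangency of A1 to both parallel lines with radius 8.1 puts G and F at H ± 8.1·n: G = (-3.9270, 7.0844), F = (3.9270, -7.0844). Equal radii place E and R the same way about V: E = V + 8.1·n = (53.186, 38.742), R = V − 8.1·n = (61.040, 24.574). Then cos ∠EGV = GE·GV / (|GE||GV|), giving 7.0710°.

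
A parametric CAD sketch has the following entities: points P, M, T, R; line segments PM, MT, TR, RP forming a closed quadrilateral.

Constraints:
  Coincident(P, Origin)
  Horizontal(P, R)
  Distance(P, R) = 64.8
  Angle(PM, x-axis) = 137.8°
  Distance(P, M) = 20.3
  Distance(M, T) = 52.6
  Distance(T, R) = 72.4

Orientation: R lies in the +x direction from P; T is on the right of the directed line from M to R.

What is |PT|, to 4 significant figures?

36.17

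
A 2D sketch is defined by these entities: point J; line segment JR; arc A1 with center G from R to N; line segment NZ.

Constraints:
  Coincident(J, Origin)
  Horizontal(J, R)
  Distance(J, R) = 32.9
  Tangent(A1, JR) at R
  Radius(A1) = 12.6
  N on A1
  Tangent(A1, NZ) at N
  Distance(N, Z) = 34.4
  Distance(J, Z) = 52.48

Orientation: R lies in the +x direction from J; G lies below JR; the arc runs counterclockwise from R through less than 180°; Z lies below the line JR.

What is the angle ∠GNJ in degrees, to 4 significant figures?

143.9°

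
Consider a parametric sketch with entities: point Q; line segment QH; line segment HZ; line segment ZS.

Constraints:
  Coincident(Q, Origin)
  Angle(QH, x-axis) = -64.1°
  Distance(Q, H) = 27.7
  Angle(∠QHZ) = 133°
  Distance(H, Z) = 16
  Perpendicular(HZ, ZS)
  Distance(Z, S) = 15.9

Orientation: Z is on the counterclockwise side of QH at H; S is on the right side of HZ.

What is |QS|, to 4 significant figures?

50.25

Q is at the origin; QH runs at -64.1° with length 27.7, so H = 27.7·(cos -64.1°, sin -64.1°) = (12.10, -24.92). ∠QHZ = 133.0°, so HZ runs at -64.1° + (180° − 133.0°) = -17.10° from the x-axis; with |HZ| = 16.0, Z = H + 16.0·(cos -17.10°, sin -17.10°) = (27.39, -29.62). The perpendicularity gives ZS at right angles to HZ; with |ZS| = 15.9 on the right of HZ, S = Z + 15.9·(-0.2940, -0.9558) = (22.72, -44.82). Then |QS| = |S − Q| = 50.25.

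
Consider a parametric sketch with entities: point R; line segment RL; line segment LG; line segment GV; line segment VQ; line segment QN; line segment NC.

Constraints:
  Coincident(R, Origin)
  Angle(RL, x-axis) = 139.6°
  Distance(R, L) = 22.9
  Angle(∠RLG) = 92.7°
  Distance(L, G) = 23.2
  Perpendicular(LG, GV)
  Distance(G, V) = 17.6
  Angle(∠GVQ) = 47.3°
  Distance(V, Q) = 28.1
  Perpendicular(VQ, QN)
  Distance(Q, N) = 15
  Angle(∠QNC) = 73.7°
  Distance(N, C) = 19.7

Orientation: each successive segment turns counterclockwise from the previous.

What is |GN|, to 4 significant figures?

16.30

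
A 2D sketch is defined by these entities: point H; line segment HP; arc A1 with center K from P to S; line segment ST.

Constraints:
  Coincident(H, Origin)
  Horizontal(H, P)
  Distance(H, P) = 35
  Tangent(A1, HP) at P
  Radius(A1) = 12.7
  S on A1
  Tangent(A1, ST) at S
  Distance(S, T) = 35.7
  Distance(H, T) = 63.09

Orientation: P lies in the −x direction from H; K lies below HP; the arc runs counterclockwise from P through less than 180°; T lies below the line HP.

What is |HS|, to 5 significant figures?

49.902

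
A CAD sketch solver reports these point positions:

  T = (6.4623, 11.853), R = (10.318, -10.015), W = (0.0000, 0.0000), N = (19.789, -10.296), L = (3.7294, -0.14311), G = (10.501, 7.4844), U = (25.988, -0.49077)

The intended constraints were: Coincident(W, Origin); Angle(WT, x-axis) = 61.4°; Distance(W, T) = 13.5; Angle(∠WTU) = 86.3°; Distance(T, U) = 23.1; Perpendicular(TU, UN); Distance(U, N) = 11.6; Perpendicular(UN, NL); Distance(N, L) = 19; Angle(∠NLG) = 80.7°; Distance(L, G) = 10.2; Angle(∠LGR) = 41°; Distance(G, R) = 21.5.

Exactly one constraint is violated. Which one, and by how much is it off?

Distance(G, R) = 21.5 — off by 4.00.

W = (0.00, 0.00) ✓; WT at 61.40° ✓; |WT| = 13.50 ✓; ∠WTU = 86.30° ✓; |TU| = 23.10 ✓; ∠(TU, UN) = 90.00° ✓; |UN| = 11.60 ✓; ∠(UN, NL) = 90.00° ✓; |NL| = 19.00 ✓; ∠NLG = 80.70° ✓; |LG| = 10.20 ✓; ∠LGR = 41.00° ✓; |GR| = 17.50 ✗.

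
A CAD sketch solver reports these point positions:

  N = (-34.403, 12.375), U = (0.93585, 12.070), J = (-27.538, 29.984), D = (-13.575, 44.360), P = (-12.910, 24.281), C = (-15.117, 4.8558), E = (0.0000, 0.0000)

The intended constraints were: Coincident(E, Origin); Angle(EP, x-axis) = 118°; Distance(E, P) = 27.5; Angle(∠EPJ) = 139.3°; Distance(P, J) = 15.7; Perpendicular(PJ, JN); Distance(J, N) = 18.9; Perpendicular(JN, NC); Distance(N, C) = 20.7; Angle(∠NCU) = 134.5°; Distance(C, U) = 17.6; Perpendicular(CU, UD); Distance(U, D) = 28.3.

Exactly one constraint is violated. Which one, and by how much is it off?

Distance(U, D) = 28.3 — off by 7.10.

E = (0.00, 0.00) ✓; EP at 118.0° ✓; |EP| = 27.50 ✓; ∠EPJ = 139.3° ✓; |PJ| = 15.70 ✓; ∠(PJ, JN) = 90.00° ✓; |JN| = 18.90 ✓; ∠(JN, NC) = 90.00° ✓; |NC| = 20.70 ✓; ∠NCU = 134.5° ✓; |CU| = 17.60 ✓; ∠(CU, UD) = 90.00° ✓; |UD| = 35.40 ✗.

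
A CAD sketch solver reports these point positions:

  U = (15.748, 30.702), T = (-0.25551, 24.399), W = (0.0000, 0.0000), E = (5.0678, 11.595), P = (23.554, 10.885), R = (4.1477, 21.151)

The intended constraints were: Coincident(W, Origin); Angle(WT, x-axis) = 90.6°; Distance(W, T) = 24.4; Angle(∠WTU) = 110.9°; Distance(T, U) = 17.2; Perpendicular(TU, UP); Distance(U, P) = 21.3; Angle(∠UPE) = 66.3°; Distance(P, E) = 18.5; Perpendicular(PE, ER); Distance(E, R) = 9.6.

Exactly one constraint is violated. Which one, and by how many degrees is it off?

Perpendicular(PE, ER) — off by 7.70°.

W = (0.00, 0.00) ✓; WT at 90.60° ✓; |WT| = 24.40 ✓; ∠WTU = 110.9° ✓; |TU| = 17.20 ✓; ∠(TU, UP) = 90.00° ✓; |UP| = 21.30 ✓; ∠UPE = 66.30° ✓; |PE| = 18.50 ✓; ∠(PE, ER) = 82.30° ✗; |ER| = 9.600 ✓.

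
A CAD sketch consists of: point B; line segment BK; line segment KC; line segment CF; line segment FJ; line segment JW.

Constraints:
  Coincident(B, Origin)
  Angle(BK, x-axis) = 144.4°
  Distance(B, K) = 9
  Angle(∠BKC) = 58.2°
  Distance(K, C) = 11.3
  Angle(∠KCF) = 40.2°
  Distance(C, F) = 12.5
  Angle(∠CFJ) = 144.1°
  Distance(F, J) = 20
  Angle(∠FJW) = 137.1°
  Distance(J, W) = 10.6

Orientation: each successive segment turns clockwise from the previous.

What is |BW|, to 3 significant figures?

31.6

∠CFJ = 144.1° gives FJ at -153° from the x-axis; with |FJ| = 20.0, J = (-20.4, -10.6). ∠FJW = 137.1° gives JW at 164° from the x-axis; with |JW| = 10.6, W = (-30.6, -7.66). Then |BW| = |W − B| = 31.6.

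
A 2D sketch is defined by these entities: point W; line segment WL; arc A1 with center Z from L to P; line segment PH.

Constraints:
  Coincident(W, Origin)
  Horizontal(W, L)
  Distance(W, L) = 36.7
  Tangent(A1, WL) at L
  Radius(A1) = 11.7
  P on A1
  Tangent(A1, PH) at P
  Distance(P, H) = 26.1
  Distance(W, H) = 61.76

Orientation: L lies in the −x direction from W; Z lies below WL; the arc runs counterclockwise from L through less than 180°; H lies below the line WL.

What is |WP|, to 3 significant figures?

49.7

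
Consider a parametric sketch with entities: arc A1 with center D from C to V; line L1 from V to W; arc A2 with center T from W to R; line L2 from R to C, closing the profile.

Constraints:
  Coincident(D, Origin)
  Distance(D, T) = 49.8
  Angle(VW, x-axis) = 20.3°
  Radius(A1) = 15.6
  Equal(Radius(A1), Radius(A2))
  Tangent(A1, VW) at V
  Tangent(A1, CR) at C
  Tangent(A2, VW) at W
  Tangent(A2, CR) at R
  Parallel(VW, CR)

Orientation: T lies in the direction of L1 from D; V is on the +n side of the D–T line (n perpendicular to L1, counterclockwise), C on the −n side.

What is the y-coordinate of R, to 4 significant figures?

2.646

The slot axis is L1's direction at 20.3°, so u = (cos 20.3°, sin 20.3°) = (0.9379, 0.3469) and n = (−sin 20.3°, cos 20.3°) = (-0.3469, 0.9379). D is at the origin and T lies 49.8 along u from D, so T = 49.8·u = (46.71, 17.28). Tangency of A1 to both parallel lines with radius 15.6 puts V and C at D ± 15.6·n: V = (-5.412, 14.63), C = (5.412, -14.63). Equal radii place W and R the same way about T: W = T + 15.6·n = (41.29, 31.91), R = T − 15.6·n = (52.12, 2.646). So R.y = 2.646.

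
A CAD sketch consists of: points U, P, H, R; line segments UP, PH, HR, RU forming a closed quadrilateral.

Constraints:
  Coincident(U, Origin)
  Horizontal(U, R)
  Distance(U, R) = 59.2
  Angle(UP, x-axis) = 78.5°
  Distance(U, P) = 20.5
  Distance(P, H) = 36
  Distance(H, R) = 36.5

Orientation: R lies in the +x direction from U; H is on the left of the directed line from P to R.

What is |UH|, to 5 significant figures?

49.026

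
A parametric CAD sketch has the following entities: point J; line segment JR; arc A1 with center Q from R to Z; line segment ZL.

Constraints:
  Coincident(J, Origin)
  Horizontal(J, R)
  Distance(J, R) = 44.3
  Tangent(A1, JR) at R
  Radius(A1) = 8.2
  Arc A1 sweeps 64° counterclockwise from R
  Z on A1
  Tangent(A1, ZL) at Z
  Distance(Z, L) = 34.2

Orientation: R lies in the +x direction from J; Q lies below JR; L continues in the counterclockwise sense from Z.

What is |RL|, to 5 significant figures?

41.824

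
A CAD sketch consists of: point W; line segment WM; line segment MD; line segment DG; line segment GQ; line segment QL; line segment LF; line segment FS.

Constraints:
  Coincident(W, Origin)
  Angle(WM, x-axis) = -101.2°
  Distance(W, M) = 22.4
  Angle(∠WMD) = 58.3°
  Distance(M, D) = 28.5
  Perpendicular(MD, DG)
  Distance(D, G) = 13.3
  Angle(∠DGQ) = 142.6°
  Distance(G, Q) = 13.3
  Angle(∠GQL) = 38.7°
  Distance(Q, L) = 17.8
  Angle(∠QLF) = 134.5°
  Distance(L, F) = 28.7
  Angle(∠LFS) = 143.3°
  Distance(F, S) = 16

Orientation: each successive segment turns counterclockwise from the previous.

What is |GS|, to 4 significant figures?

40.83

W is at the origin; WM runs at -101.2° with length 22.4, so M = (-4.351, -21.97). ∠WMD = 58.3° gives MD at 20.50° from the x-axis; with |MD| = 28.5, D = (22.34, -11.99). The perpendicularity gives DG at right angles to MD, so DG runs at 110.5°; with |DG| = 13.3, G = (17.69, 0.4653). ∠DGQ = 142.6° gives GQ at 147.9° from the x-axis; with |GQ| = 13.3, Q = (6.420, 7.533). ∠GQL = 38.7° gives QL at -70.80° from the x-axis; with |QL| = 17.8, L = (12.27, -9.277). ∠QLF = 134.5° gives LF at -25.30° from the x-axis; with |LF| = 28.7, F = (38.22, -21.54). ∠LFS = 143.3° gives FS at 11.40° from the x-axis; with |FS| = 16.0, S = (53.91, -18.38). Then |GS| = |S − G| = 40.83.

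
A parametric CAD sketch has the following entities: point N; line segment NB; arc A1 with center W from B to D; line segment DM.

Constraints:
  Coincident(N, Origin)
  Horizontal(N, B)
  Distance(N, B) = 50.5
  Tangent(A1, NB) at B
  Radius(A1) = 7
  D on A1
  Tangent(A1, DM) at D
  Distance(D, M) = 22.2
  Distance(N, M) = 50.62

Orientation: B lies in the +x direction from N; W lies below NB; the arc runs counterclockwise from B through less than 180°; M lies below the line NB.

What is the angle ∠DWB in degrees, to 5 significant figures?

85.497°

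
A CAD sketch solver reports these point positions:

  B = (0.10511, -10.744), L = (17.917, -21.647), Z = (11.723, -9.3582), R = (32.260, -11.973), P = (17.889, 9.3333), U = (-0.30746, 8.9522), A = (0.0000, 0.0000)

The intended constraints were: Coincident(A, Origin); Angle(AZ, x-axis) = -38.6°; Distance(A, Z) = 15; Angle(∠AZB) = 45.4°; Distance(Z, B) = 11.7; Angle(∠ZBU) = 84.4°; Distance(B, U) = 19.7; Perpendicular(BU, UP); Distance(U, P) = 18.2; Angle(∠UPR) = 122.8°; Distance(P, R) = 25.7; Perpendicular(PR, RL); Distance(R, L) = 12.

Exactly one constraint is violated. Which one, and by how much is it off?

Distance(R, L) = 12 — off by 5.30.

A = (0.00, 0.00) ✓; AZ at -38.60° ✓; |AZ| = 15.00 ✓; ∠AZB = 45.40° ✓; |ZB| = 11.70 ✓; ∠ZBU = 84.40° ✓; |BU| = 19.70 ✓; ∠(BU, UP) = 90.00° ✓; |UP| = 18.20 ✓; ∠UPR = 122.8° ✓; |PR| = 25.70 ✓; ∠(PR, RL) = 90.00° ✓; |RL| = 17.30 ✗.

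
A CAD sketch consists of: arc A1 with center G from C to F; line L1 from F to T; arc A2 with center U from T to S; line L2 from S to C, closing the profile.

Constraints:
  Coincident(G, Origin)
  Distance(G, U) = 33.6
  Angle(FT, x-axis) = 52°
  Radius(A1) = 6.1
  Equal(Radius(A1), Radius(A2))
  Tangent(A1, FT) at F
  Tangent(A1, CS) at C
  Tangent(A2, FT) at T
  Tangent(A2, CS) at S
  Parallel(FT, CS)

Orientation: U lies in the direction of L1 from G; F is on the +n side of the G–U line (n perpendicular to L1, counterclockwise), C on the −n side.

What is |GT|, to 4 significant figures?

34.15

The slot axis is L1's direction at 52.0°, so u = (cos 52.0°, sin 52.0°) = (0.6157, 0.7880) and n = (−sin 52.0°, cos 52.0°) = (-0.7880, 0.6157). G is at the origin and U lies 33.6 along u from G, so U = 33.6·u = (20.69, 26.48). Tangency of A1 to both parallel lines with radius 6.1 puts F and C at G ± 6.1·n: F = (-4.807, 3.756), C = (4.807, -3.756). Equal radii place T and S the same way about U: T = U + 6.1·n = (15.88, 30.23), S = U − 6.1·n = (25.49, 22.72). Then |GT| = |T − G| = 34.15.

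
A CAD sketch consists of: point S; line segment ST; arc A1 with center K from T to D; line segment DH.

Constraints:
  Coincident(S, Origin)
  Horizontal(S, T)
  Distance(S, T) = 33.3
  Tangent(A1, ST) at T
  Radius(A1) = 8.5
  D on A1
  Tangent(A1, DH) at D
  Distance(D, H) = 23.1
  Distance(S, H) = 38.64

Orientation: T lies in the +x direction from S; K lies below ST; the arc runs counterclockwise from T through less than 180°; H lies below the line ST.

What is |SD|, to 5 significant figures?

26.045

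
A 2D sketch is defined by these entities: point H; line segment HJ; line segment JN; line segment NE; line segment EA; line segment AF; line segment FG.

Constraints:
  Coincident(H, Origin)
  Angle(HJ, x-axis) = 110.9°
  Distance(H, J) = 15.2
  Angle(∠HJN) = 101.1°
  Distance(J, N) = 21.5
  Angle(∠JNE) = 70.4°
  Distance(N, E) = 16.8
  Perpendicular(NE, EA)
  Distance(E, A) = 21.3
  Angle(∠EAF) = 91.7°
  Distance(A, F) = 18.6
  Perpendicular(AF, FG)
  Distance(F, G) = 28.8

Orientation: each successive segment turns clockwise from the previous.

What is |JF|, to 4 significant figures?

9.145

The perpendicularity gives EA at right angles to NE, so EA runs at -167.6°; with |EA| = 21.3, A = (-4.385, 4.611). ∠EAF = 91.7° gives AF at 104.1° from the x-axis; with |AF| = 18.6, F = (-8.916, 22.65). Then |JF| = |F − J| = 9.145.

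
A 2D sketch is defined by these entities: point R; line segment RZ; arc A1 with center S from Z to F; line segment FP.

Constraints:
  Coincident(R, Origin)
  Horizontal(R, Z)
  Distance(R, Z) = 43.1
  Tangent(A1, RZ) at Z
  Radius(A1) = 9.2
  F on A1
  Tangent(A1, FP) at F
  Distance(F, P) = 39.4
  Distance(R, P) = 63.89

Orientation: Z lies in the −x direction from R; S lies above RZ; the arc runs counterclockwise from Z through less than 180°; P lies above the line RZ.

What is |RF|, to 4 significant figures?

35.65

Checks: |SF| = 9.200 ✓; ∠(SF, FP) = 90.00° ✓; |FP| = 39.40 ✓; |RP| = 63.89 ✓.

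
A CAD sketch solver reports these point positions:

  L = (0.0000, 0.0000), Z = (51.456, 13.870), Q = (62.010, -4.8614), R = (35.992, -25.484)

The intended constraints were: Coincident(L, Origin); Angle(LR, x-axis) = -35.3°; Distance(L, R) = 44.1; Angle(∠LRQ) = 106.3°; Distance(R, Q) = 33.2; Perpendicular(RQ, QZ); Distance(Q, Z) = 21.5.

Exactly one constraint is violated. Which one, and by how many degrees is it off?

Perpendicular(RQ, QZ) — off by 9.00°.

L = (0.00, 0.00) ✓; LR at -35.30° ✓; |LR| = 44.10 ✓; ∠LRQ = 106.3° ✓; |RQ| = 33.20 ✓; ∠(RQ, QZ) = 81.00° ✗; |QZ| = 21.50 ✓.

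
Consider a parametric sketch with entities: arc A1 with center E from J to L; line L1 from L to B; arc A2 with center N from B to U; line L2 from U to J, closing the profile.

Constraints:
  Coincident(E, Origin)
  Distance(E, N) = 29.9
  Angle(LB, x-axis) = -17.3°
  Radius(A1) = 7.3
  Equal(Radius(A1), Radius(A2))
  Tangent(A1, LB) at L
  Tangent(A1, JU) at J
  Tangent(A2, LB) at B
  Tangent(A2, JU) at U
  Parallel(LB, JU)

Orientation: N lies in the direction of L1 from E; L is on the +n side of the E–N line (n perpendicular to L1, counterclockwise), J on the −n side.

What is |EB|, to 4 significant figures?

30.78

The slot axis is L1's direction at -17.3°, so u = (cos -17.3°, sin -17.3°) = (0.9548, -0.2974) and n = (−sin -17.3°, cos -17.3°) = (0.2974, 0.9548). E is at the origin and N lies 29.9 along u from E, so N = 29.9·u = (28.55, -8.892). Tangency of A1 to both parallel lines with radius 7.3 puts L and J at E ± 7.3·n: L = (2.171, 6.970), J = (-2.171, -6.970). Equal radii place B and U the same way about N: B = N + 7.3·n = (30.72, -1.922), U = N − 7.3·n = (26.38, -15.86). Then |EB| = |B − E| = 30.78.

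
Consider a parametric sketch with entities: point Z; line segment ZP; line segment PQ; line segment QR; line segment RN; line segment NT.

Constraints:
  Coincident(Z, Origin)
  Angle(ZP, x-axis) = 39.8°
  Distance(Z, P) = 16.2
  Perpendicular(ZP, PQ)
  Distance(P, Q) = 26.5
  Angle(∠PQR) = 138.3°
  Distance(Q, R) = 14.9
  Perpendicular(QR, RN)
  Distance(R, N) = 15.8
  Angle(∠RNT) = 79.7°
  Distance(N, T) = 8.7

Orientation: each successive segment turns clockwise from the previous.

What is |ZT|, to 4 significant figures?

21.80

QR is perpendicular to RN, so RN runs at 178.1°; with |RN| = 15.8, N = (13.12, -24.36). ∠RNT = 79.7° gives NT at 77.80° from the x-axis; with |NT| = 8.7, T = (14.96, -15.85). Then |ZT| = |T − Z| = 21.80.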